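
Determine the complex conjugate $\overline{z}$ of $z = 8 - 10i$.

If z = a + bi, then conjugate(z) = a - bi
conjugate(8 - 10i) = 8 + 10i


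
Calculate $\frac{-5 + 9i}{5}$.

Divisor is real, so divide each part by 5:
= -1 + (9/5)i


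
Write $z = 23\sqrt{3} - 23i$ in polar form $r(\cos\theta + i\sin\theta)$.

r = |z| = sqrt(a^2 + b^2) = sqrt((23*sqrt(3))^2 + (-23)^2) = sqrt(1587 + 529) = sqrt(2116) = 46
θ = arctan(b/a) = arctan(-23/39.8372) (quadrant-adjusted) = 330°
z = 46(cos 330° + i sin 330°)


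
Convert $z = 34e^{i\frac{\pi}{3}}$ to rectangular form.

a = r cos θ = 34 * 1/2 = 17
b = r sin θ = 34 * sqrt(3)/2 = 17*sqrt(3)
z = 17 + 17*sqrt(3)i


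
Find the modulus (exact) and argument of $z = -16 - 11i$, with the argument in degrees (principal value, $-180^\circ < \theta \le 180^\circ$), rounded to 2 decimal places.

|z| = sqrt((-16)^2 + (-11)^2) = sqrt(377)
arg(z) = arctan(b/a) = arctan(-11/-16) (quadrant-adjusted) = -145.49°


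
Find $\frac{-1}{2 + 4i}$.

Multiply numerator and denominator by conjugate (2 - 4i):
= (-1)(2 - 4i) / (2^2 + 4^2)
= (-2 + 4i) / 20
Divide through by 2: (-1 + 2i) / 10
= -1/10 + (1/5)i


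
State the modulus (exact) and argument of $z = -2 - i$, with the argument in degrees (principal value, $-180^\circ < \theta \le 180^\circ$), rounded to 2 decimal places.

|z| = sqrt((-2)^2 + (-1)^2) = sqrt(5)
arg(z) = arctan(b/a) = arctan(-1/-2) (quadrant-adjusted) = -153.43°


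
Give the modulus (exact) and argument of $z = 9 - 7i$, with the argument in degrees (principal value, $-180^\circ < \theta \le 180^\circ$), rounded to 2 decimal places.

|z| = sqrt(9^2 + (-7)^2) = sqrt(130)
arg(z) = arctan(b/a) = arctan(-7/9) (quadrant-adjusted) = -37.87°


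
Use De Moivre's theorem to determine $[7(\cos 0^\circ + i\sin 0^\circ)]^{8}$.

By De Moivre: z^n = r^n(cos(nθ) + i sin(nθ))
= 7^8(cos(8*0°) + i sin(8*0°))
= 5764801(cos 0° + i sin 0°)
= 5764801


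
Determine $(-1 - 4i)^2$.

(a + bi)^2 = a^2 - b^2 + 2abi
= (-1)^2 - (-4)^2 + 2*(-1)*(-4)i
= -15 + 8i


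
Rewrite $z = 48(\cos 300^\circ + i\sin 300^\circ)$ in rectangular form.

a = r cos θ = 48 * 1/2 = 24
b = r sin θ = 48 * -sqrt(3)/2 = -24*sqrt(3)
z = 24 - 24*sqrt(3)i


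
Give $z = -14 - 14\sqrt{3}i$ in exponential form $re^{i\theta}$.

r = |z| = sqrt((-14)^2 + (-14*sqrt(3))^2) = sqrt(196 + 588) = sqrt(784) = 28
θ = arctan(b/a) = arctan(-24.2487/-14) (quadrant-adjusted) = -120° = -2π/3
z = 28e^(-i*2π/3)


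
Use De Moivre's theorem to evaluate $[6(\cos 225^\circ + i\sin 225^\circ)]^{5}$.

By De Moivre: z^n = r^n(cos(nθ) + i sin(nθ))
= 6^5(cos(5*225°) + i sin(5*225°))
= 7776(cos 45° + i sin 45°)
= 3888*sqrt(2) + 3888*sqrt(2)i


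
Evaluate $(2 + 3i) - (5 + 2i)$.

(2 - 5) + (3 - 2)i = -3 + i


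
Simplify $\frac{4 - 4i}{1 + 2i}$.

Multiply numerator and denominator by conjugate (1 - 2i):
= (4 - 4i)(1 - 2i) / (1^2 + 2^2)
= (-4 - 12i) / 5
= -4/5 - (12/5)i


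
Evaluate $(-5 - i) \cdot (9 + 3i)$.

(a1*a2 - b1*b2) + (a1*b2 + b1*a2)i
= (-45 - (-3)) + (-15 + (-9))i
= -42 - 24i


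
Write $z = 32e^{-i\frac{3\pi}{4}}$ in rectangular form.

a = r cos θ = 32 * -sqrt(2)/2 = -16*sqrt(2)
b = r sin θ = 32 * -sqrt(2)/2 = -16*sqrt(2)
z = -16*sqrt(2) - 16*sqrt(2)i


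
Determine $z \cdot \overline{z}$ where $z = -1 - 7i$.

z * conjugate(z) = |z|^2 = a^2 + b^2
= (-1)^2 + (-7)^2 = 50


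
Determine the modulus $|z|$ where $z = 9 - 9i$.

|z| = sqrt(a^2 + b^2) = sqrt(9^2 + (-9)^2) = sqrt(162) = sqrt(162)


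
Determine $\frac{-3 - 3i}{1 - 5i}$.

Multiply numerator and denominator by conjugate (1 + 5i):
= (-3 - 3i)(1 + 5i) / (1^2 + (-5)^2)
= (12 - 18i) / 26
Divide through by 2: (6 - 9i) / 13
= 6/13 - (9/13)i


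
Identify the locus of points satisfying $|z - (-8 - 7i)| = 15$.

|z - z0| = r describes a circle centered at z0 with radius r
Here z0 = -8 - 7i and r = 15
Locus: Circle centered at (-8, -7) with radius 15


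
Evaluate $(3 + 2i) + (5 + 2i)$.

(3 + 5) + (2 + 2)i = 8 + 4i


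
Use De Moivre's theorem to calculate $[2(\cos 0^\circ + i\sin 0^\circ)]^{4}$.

By De Moivre: z^n = r^n(cos(nθ) + i sin(nθ))
= 2^4(cos(4*0°) + i sin(4*0°))
= 16(cos 0° + i sin 0°)
= 16


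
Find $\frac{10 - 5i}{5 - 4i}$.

Multiply numerator and denominator by conjugate (5 + 4i):
= (10 - 5i)(5 + 4i) / (5^2 + (-4)^2)
= (70 + 15i) / 41
= 70/41 + (15/41)i


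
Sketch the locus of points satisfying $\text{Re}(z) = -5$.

Re(z) = x where z = x + yi; the equation x = -5 is satisfied by all points with that x-coordinate
Locus: Vertical line x = -5


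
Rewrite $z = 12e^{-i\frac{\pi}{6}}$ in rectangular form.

a = r cos θ = 12 * sqrt(3)/2 = 6*sqrt(3)
b = r sin θ = 12 * -1/2 = -6
z = 6*sqrt(3) - 6i


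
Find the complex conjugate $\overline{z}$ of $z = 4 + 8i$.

If z = a + bi, then conjugate(z) = a - bi
conjugate(4 + 8i) = 4 - 8i


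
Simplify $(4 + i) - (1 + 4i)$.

(4 - 1) + (1 - 4)i = 3 - 3i


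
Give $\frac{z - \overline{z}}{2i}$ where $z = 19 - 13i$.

z - conjugate(z) = 2bi
(z - conjugate(z))/(2i) = 2bi/(2i) = b = -13


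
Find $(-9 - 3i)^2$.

(a + bi)^2 = a^2 - b^2 + 2abi
= (-9)^2 - (-3)^2 + 2*(-9)*(-3)i
= 72 + 54i


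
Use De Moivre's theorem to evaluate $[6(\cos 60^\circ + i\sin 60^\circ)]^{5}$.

By De Moivre: z^n = r^n(cos(nθ) + i sin(nθ))
= 6^5(cos(5*60°) + i sin(5*60°))
= 7776(cos 300° + i sin 300°)
= 3888 - 3888*sqrt(3)i


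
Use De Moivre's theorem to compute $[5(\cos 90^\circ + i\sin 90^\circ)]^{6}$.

By De Moivre: z^n = r^n(cos(nθ) + i sin(nθ))
= 5^6(cos(6*90°) + i sin(6*90°))
= 15625(cos 180° + i sin 180°)
= -15625


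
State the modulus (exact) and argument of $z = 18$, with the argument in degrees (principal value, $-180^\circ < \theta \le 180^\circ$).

|z| = sqrt(18^2 + 0^2) = 18
b = 0 and a > 0, so z lies on the positive real axis: arg(z) = 0°


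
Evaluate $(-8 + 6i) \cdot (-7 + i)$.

(a1*a2 - b1*b2) + (a1*b2 + b1*a2)i
= (56 - 6) + (-8 + (-42))i
= 50 - 50i


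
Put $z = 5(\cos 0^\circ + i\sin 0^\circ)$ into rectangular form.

a = r cos θ = 5 * 1 = 5
b = r sin θ = 5 * 0 = 0
z = 5


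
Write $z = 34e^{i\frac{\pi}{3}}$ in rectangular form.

a = r cos θ = 34 * 1/2 = 17
b = r sin θ = 34 * sqrt(3)/2 = 17*sqrt(3)
z = 17 + 17*sqrt(3)i


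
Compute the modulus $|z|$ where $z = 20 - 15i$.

|z| = sqrt(a^2 + b^2) = sqrt(20^2 + (-15)^2) = sqrt(625) = 25


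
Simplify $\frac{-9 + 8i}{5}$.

Divisor is real, so divide each part by 5:
= -9/5 + (8/5)i


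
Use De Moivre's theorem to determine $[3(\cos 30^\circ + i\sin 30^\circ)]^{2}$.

By De Moivre: z^n = r^n(cos(nθ) + i sin(nθ))
= 3^2(cos(2*30°) + i sin(2*30°))
= 9(cos 60° + i sin 60°)
= 9/2 + (9*sqrt(3)/2)i


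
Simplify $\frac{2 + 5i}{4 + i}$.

Multiply numerator and denominator by conjugate (4 - i):
= (2 + 5i)(4 - i) / (4^2 + 1^2)
= (13 + 18i) / 17
= 13/17 + (18/17)i


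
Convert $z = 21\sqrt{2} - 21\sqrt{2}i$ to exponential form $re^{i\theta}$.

r = |z| = sqrt((21*sqrt(2))^2 + (-21*sqrt(2))^2) = sqrt(882 + 882) = sqrt(1764) = 42
θ = arctan(b/a) = arctan(-29.6985/29.6985) (quadrant-adjusted) = -45° = -π/4
z = 42e^(-i*π/4)


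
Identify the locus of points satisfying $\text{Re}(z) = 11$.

Re(z) = x where z = x + yi; the equation x = 11 is satisfied by all points with that x-coordinate
Locus: Vertical line x = 11


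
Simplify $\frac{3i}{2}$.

Divisor is real, so divide each part by 2:
= 0 + (3/2)i


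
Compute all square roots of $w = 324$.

|w| = 324, arg(w) = 0°
Root modulus = 324^(1/2) = 18
Root arguments: θ_k = (0° + 360°k)/2 for k = 0, 1, ..., 1
Roots: 18, -18


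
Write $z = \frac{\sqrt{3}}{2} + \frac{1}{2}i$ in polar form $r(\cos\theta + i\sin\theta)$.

r = |z| = sqrt(a^2 + b^2) = sqrt((sqrt(3)/2)^2 + (1/2)^2) = sqrt(3/4 + 1/4) = sqrt(1) = 1
θ = arctan(b/a) = arctan(0.5/0.866) (quadrant-adjusted) = 30°
z = 1(cos 30° + i sin 30°)


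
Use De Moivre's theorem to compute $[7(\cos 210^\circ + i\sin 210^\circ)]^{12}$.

By De Moivre: z^n = r^n(cos(nθ) + i sin(nθ))
= 7^12(cos(12*210°) + i sin(12*210°))
= 13841287201(cos 0° + i sin 0°)
= 13841287201


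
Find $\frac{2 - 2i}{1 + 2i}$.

Multiply numerator and denominator by conjugate (1 - 2i):
= (2 - 2i)(1 - 2i) / (1^2 + 2^2)
= (-2 - 6i) / 5
= -2/5 - (6/5)i


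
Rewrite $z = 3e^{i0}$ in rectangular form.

a = r cos θ = 3 * 1 = 3
b = r sin θ = 3 * 0 = 0
z = 3


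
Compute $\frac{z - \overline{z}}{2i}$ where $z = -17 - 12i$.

z - conjugate(z) = 2bi
(z - conjugate(z))/(2i) = 2bi/(2i) = b = -12


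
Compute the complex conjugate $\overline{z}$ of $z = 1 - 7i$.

If z = a + bi, then conjugate(z) = a - bi
conjugate(1 - 7i) = 1 + 7i


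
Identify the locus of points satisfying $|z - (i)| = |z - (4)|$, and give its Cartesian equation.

|z - z1| = |z - z2| means z is equidistant from z1 and z2,
i.e. the perpendicular bisector of the segment from (0, 1) to (4, 0) (midpoint (2, 1/2)).
With z = x + yi, square both sides:
(x - 0)^2 + (y - 1)^2 = (x - 4)^2 + (y - 0)^2
The x^2 and y^2 terms cancel: 8x + (-2)y = 16 - 1 = 15
Simplify: 8x - 2y = 15
Locus: Perpendicular bisector of the segment from (0, 1) to (4, 0): the line 8x - 2y = 15


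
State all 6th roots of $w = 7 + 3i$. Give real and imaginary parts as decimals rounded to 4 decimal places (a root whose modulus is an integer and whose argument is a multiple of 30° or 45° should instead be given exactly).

|w| = sqrt(58) ≈ 7.615773, arg(w) ≈ 23.198591°
Root modulus = sqrt(58)^(1/6) ≈ 1.402660
Root arguments: θ_k = (arg(w) + 360°k)/6 for k = 0, 1, ..., 5
Compute each root as (root modulus)(cos θ_k + i sin θ_k) using full-precision intermediates, then round to 4 decimal places.
Roots: 1.3995 + 0.0946i, 0.6178 + 1.2593i, -0.7816 + 1.1647i, -1.3995 - 0.0946i, -0.6178 - 1.2593i, 0.7816 - 1.1647i


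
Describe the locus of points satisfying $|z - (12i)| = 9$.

|z - z0| = r describes a circle centered at z0 with radius r
Here z0 = 12i and r = 9
Locus: Circle centered at (0, 12) with radius 9


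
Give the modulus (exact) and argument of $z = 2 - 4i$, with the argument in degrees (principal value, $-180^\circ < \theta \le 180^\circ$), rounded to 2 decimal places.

|z| = sqrt(2^2 + (-4)^2) = sqrt(20)
arg(z) = arctan(b/a) = arctan(-4/2) (quadrant-adjusted) = -63.43°


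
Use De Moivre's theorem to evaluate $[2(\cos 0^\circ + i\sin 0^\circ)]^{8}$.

By De Moivre: z^n = r^n(cos(nθ) + i sin(nθ))
= 2^8(cos(8*0°) + i sin(8*0°))
= 256(cos 0° + i sin 0°)
= 256


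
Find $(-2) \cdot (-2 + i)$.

(a1*a2 - b1*b2) + (a1*b2 + b1*a2)i
= (4 - 0) + (-2 + 0)i
= 4 - 2i


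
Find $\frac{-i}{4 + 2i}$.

Multiply numerator and denominator by conjugate (4 - 2i):
= (-i)(4 - 2i) / (4^2 + 2^2)
= (-2 - 4i) / 20
Divide through by 2: (-1 - 2i) / 10
= -1/10 - (1/5)i


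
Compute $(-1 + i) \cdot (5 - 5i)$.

(a1*a2 - b1*b2) + (a1*b2 + b1*a2)i
= (-5 - (-5)) + (5 + 5)i
= 10i


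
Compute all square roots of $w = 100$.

|w| = 100, arg(w) = 0°
Root modulus = 100^(1/2) = 10
Root arguments: θ_k = (0° + 360°k)/2 for k = 0, 1, ..., 1
Roots: 10, -10


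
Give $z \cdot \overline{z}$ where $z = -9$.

z * conjugate(z) = |z|^2 = a^2 + b^2
= (-9)^2 + 0^2 = 81


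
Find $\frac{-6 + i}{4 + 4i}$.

Multiply numerator and denominator by conjugate (4 - 4i):
= (-6 + i)(4 - 4i) / (4^2 + 4^2)
= (-20 + 28i) / 32
Divide through by 4: (-5 + 7i) / 8
= -5/8 + (7/8)i


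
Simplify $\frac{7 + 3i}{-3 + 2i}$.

Multiply numerator and denominator by conjugate (-3 - 2i):
= (7 + 3i)(-3 - 2i) / ((-3)^2 + 2^2)
= (-15 - 23i) / 13
= -15/13 - (23/13)i


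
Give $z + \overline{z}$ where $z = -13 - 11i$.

z + conjugate(z) = (a + bi) + (a - bi) = 2a
= 2 * (-13) = -26


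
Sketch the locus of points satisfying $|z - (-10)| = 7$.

|z - z0| = r describes a circle centered at z0 with radius r
Here z0 = -10 and r = 7
Locus: Circle centered at (-10, 0) with radius 7


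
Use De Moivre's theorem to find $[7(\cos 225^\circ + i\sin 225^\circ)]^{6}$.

By De Moivre: z^n = r^n(cos(nθ) + i sin(nθ))
= 7^6(cos(6*225°) + i sin(6*225°))
= 117649(cos 270° + i sin 270°)
= -117649i


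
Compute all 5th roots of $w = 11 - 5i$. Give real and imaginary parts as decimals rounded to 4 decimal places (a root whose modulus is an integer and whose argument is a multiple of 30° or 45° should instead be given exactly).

|w| = sqrt(146) ≈ 12.083046, arg(w) ≈ 335.556045°
Root modulus = sqrt(146)^(1/5) ≈ 1.646021
Root arguments: θ_k = (arg(w) + 360°k)/5 for k = 0, 1, ..., 4
Compute each root as (root modulus)(cos θ_k + i sin θ_k) using full-precision intermediates, then round to 4 decimal places.
Roots: 0.6402 + 1.5164i, -1.2444 + 1.0775i, -1.4093 - 0.8505i, 0.3734 - 1.6031i, 1.6400 - 0.1403i


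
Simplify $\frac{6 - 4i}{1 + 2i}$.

Multiply numerator and denominator by conjugate (1 - 2i):
= (6 - 4i)(1 - 2i) / (1^2 + 2^2)
= (-2 - 16i) / 5
= -2/5 - (16/5)i


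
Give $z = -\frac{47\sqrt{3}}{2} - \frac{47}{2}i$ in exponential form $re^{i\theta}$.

r = |z| = sqrt((-47*sqrt(3)/2)^2 + (-47/2)^2) = sqrt(6627/4 + 2209/4) = sqrt(2209) = 47
θ = arctan(b/a) = arctan(-23.5/-40.7032) (quadrant-adjusted) = 210° = 7π/6
z = 47e^(i*7π/6)


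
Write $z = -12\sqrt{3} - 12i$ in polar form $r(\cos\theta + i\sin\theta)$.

r = |z| = sqrt(a^2 + b^2) = sqrt((-12*sqrt(3))^2 + (-12)^2) = sqrt(432 + 144) = sqrt(576) = 24
θ = arctan(b/a) = arctan(-12/-20.7846) (quadrant-adjusted) = 210°
z = 24(cos 210° + i sin 210°)


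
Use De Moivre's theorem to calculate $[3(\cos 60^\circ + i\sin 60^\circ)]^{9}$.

By De Moivre: z^n = r^n(cos(nθ) + i sin(nθ))
= 3^9(cos(9*60°) + i sin(9*60°))
= 19683(cos 180° + i sin 180°)
= -19683


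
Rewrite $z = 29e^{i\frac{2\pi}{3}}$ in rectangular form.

a = r cos θ = 29 * -1/2 = -29/2
b = r sin θ = 29 * sqrt(3)/2 = 29*sqrt(3)/2
z = -29/2 + (29*sqrt(3)/2)i


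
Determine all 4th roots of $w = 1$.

|w| = 1, arg(w) = 0°
Root modulus = 1^(1/4) = 1
Root arguments: θ_k = (0° + 360°k)/4 for k = 0, 1, ..., 3
Roots: 1, i, -1, -i


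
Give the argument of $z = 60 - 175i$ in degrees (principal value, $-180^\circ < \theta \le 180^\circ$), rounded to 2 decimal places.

θ = arctan(b/a) = arctan(-175/60) (quadrant-adjusted) = -71.08°


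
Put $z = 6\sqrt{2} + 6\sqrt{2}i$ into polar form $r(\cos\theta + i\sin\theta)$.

r = |z| = sqrt(a^2 + b^2) = sqrt((6*sqrt(2))^2 + (6*sqrt(2))^2) = sqrt(72 + 72) = sqrt(144) = 12
θ = arctan(b/a) = arctan(8.4853/8.4853) (quadrant-adjusted) = 45°
z = 12(cos 45° + i sin 45°)


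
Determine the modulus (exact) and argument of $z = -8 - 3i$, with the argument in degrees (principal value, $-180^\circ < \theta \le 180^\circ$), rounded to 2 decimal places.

|z| = sqrt((-8)^2 + (-3)^2) = sqrt(73)
arg(z) = arctan(b/a) = arctan(-3/-8) (quadrant-adjusted) = -159.44°


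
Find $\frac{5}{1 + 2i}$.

Multiply numerator and denominator by conjugate (1 - 2i):
= (5)(1 - 2i) / (1^2 + 2^2)
= (5 - 10i) / 5
= 1 - 2i


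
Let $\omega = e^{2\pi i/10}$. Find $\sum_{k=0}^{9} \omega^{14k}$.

Let ζ = ω^14 = e^(2πi·14/10). Since 10 ∤ 14, ζ ≠ 1.
Sum = Σ_{k=0}^{9} ζ^k = (ζ^10 - 1)/(ζ - 1) = (ω^{14·10} - 1)/(ζ - 1) = (1 - 1)/(ζ - 1) = 0


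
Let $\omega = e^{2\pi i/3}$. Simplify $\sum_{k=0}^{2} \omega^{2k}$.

Let ζ = ω^2 = e^(2πi·2/3). Since 3 ∤ 2, ζ ≠ 1.
Sum = Σ_{k=0}^{2} ζ^k = (ζ^3 - 1)/(ζ - 1) = (ω^{2·3} - 1)/(ζ - 1) = (1 - 1)/(ζ - 1) = 0


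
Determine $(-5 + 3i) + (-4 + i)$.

(-5 + (-4)) + (3 + 1)i = -9 + 4i


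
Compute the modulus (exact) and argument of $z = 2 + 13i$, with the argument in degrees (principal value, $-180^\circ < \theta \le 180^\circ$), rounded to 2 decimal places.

|z| = sqrt(2^2 + 13^2) = sqrt(173)
arg(z) = arctan(b/a) = arctan(13/2) (quadrant-adjusted) = 81.25°


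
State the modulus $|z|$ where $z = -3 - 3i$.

|z| = sqrt(a^2 + b^2) = sqrt((-3)^2 + (-3)^2) = sqrt(18) = sqrt(18)


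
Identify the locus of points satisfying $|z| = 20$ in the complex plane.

|z| = 20 means sqrt(x^2 + y^2) = 20
This is a circle of radius 20 centered at the origin


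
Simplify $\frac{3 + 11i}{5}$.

Divisor is real, so divide each part by 5:
= 3/5 + (11/5)i


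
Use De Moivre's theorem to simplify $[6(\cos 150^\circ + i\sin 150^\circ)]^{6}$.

By De Moivre: z^n = r^n(cos(nθ) + i sin(nθ))
= 6^6(cos(6*150°) + i sin(6*150°))
= 46656(cos 180° + i sin 180°)
= -46656


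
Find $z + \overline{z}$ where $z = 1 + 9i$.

z + conjugate(z) = (a + bi) + (a - bi) = 2a
= 2 * 1 = 2


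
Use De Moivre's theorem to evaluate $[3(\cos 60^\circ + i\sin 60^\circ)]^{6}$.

By De Moivre: z^n = r^n(cos(nθ) + i sin(nθ))
= 3^6(cos(6*60°) + i sin(6*60°))
= 729(cos 0° + i sin 0°)
= 729


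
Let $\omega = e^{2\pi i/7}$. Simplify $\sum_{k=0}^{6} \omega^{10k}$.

Let ζ = ω^10 = e^(2πi·10/7). Since 7 ∤ 10, ζ ≠ 1.
Sum = Σ_{k=0}^{6} ζ^k = (ζ^7 - 1)/(ζ - 1) = (ω^{10·7} - 1)/(ζ - 1) = (1 - 1)/(ζ - 1) = 0


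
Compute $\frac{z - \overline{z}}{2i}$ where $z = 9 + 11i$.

z - conjugate(z) = 2bi
(z - conjugate(z))/(2i) = 2bi/(2i) = b = 11


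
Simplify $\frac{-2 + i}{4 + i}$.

Multiply numerator and denominator by conjugate (4 - i):
= (-2 + i)(4 - i) / (4^2 + 1^2)
= (-7 + 6i) / 17
= -7/17 + (6/17)i


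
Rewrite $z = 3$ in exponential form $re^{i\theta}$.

r = |z| = sqrt((3)^2 + (0)^2) = sqrt(9 + 0) = sqrt(9) = 3
b = 0 and a > 0, so z lies on the positive real axis: θ = 0
z = 3e^(i*0) = 3


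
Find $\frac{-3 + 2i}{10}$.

Divisor is real, so divide each part by 10:
= -3/10 + (1/5)i


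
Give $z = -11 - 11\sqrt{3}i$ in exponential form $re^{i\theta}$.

r = |z| = sqrt((-11)^2 + (-11*sqrt(3))^2) = sqrt(121 + 363) = sqrt(484) = 22
θ = arctan(b/a) = arctan(-19.0526/-11) (quadrant-adjusted) = -120° = -2π/3
z = 22e^(-i*2π/3)


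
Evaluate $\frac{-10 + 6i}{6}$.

Divisor is real, so divide each part by 6:
= -5/3 + i


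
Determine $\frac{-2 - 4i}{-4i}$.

Multiply numerator and denominator by conjugate (4i):
= (-2 - 4i)(4i) / (0^2 + (-4)^2)
= (16 - 8i) / 16
Divide through by 8: (2 - i) / 2
= 1 - (1/2)i


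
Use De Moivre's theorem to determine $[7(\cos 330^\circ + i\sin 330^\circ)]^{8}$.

By De Moivre: z^n = r^n(cos(nθ) + i sin(nθ))
= 7^8(cos(8*330°) + i sin(8*330°))
= 5764801(cos 120° + i sin 120°)
= -5764801/2 + (5764801*sqrt(3)/2)i


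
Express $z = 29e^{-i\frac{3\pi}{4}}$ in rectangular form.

a = r cos θ = 29 * -sqrt(2)/2 = -29*sqrt(2)/2
b = r sin θ = 29 * -sqrt(2)/2 = -29*sqrt(2)/2
z = -29*sqrt(2)/2 - (29*sqrt(2)/2)i


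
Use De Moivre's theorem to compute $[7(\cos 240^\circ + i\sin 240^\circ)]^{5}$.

By De Moivre: z^n = r^n(cos(nθ) + i sin(nθ))
= 7^5(cos(5*240°) + i sin(5*240°))
= 16807(cos 120° + i sin 120°)
= -16807/2 + (16807*sqrt(3)/2)i


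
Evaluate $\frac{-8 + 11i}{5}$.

Divisor is real, so divide each part by 5:
= -8/5 + (11/5)i


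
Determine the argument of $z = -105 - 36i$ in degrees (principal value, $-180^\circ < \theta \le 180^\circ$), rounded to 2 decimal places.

θ = arctan(b/a) = arctan(-36/-105) (quadrant-adjusted) = -161.08°


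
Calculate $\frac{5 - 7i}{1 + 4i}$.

Multiply numerator and denominator by conjugate (1 - 4i):
= (5 - 7i)(1 - 4i) / (1^2 + 4^2)
= (-23 - 27i) / 17
= -23/17 - (27/17)i


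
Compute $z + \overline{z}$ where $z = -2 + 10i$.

z + conjugate(z) = (a + bi) + (a - bi) = 2a
= 2 * (-2) = -4


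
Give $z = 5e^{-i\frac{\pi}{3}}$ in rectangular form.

a = r cos θ = 5 * 1/2 = 5/2
b = r sin θ = 5 * -sqrt(3)/2 = -5*sqrt(3)/2
z = 5/2 - (5*sqrt(3)/2)i


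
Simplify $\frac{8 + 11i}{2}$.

Divisor is real, so divide each part by 2:
= 4 + (11/2)i


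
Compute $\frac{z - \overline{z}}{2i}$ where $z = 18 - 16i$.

z - conjugate(z) = 2bi
(z - conjugate(z))/(2i) = 2bi/(2i) = b = -16


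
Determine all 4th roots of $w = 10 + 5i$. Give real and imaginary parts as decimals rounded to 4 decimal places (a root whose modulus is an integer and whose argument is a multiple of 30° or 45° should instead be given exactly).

|w| = sqrt(125) ≈ 11.180340, arg(w) ≈ 26.565051°
Root modulus = sqrt(125)^(1/4) ≈ 1.828579
Root arguments: θ_k = (arg(w) + 360°k)/4 for k = 0, 1, ..., 3
Compute each root as (root modulus)(cos θ_k + i sin θ_k) using full-precision intermediates, then round to 4 decimal places.
Roots: 1.8163 + 0.2115i, -0.2115 + 1.8163i, -1.8163 - 0.2115i, 0.2115 - 1.8163i


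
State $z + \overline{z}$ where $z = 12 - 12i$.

z + conjugate(z) = (a + bi) + (a - bi) = 2a
= 2 * 12 = 24


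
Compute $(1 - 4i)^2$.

(a + bi)^2 = a^2 - b^2 + 2abi
= 1^2 - (-4)^2 + 2*1*(-4)i
= -15 - 8i


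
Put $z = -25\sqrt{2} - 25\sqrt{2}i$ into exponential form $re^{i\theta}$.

r = |z| = sqrt((-25*sqrt(2))^2 + (-25*sqrt(2))^2) = sqrt(1250 + 1250) = sqrt(2500) = 50
θ = arctan(b/a) = arctan(-35.3553/-35.3553) (quadrant-adjusted) = -135° = -3π/4
z = 50e^(-i*3π/4)


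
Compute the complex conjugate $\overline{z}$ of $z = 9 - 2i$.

If z = a + bi, then conjugate(z) = a - bi
conjugate(9 - 2i) = 9 + 2i


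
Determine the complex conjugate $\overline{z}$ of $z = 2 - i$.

If z = a + bi, then conjugate(z) = a - bi
conjugate(2 - i) = 2 + i


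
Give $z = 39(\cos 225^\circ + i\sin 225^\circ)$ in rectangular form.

a = r cos θ = 39 * -sqrt(2)/2 = -39*sqrt(2)/2
b = r sin θ = 39 * -sqrt(2)/2 = -39*sqrt(2)/2
z = -39*sqrt(2)/2 - (39*sqrt(2)/2)i


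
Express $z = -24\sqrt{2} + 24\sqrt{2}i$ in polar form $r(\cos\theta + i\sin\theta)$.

r = |z| = sqrt(a^2 + b^2) = sqrt((-24*sqrt(2))^2 + (24*sqrt(2))^2) = sqrt(1152 + 1152) = sqrt(2304) = 48
θ = arctan(b/a) = arctan(33.9411/-33.9411) (quadrant-adjusted) = 135°
z = 48(cos 135° + i sin 135°)


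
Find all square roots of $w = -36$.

|w| = 36, arg(w) = 180°
Root modulus = 36^(1/2) = 6
Root arguments: θ_k = (180° + 360°k)/2 for k = 0, 1, ..., 1
Roots: 6i, -6i


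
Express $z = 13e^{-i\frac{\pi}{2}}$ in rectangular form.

a = r cos θ = 13 * 0 = 0
b = r sin θ = 13 * -1 = -13
z = -13i


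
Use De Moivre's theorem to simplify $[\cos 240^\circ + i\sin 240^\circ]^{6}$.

By De Moivre: z^n = r^n(cos(nθ) + i sin(nθ))
= 1^6(cos(6*240°) + i sin(6*240°))
= 1(cos 0° + i sin 0°)
= 1


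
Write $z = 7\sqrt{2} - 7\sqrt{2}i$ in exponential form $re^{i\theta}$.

r = |z| = sqrt((7*sqrt(2))^2 + (-7*sqrt(2))^2) = sqrt(98 + 98) = sqrt(196) = 14
θ = arctan(b/a) = arctan(-9.8995/9.8995) (quadrant-adjusted) = -45° = -π/4
z = 14e^(-i*π/4)


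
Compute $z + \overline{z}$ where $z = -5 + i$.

z + conjugate(z) = (a + bi) + (a - bi) = 2a
= 2 * (-5) = -10


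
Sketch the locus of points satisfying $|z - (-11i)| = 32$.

|z - z0| = r describes a circle centered at z0 with radius r
Here z0 = -11i and r = 32
Locus: Circle centered at (0, -11) with radius 32


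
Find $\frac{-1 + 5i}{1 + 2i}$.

Multiply numerator and denominator by conjugate (1 - 2i):
= (-1 + 5i)(1 - 2i) / (1^2 + 2^2)
= (9 + 7i) / 5
= 9/5 + (7/5)i


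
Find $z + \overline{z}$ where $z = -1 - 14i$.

z + conjugate(z) = (a + bi) + (a - bi) = 2a
= 2 * (-1) = -2


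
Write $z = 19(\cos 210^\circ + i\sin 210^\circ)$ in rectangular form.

a = r cos θ = 19 * -sqrt(3)/2 = -19*sqrt(3)/2
b = r sin θ = 19 * -1/2 = -19/2
z = -19*sqrt(3)/2 - (19/2)i


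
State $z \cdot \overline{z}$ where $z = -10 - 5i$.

z * conjugate(z) = |z|^2 = a^2 + b^2
= (-10)^2 + (-5)^2 = 125


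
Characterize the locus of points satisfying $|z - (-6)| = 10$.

|z - z0| = r describes a circle centered at z0 with radius r
Here z0 = -6 and r = 10
Locus: Circle centered at (-6, 0) with radius 10


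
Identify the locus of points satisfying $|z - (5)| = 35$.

|z - z0| = r describes a circle centered at z0 with radius r
Here z0 = 5 and r = 35
Locus: Circle centered at (5, 0) with radius 35


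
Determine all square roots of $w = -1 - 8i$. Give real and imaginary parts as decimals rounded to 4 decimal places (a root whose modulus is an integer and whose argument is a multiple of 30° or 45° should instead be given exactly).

|w| = sqrt(65) ≈ 8.062258, arg(w) ≈ 262.874984°
Root modulus = sqrt(65)^(1/2) ≈ 2.839412
Root arguments: θ_k = (arg(w) + 360°k)/2 for k = 0, 1, ..., 1
Compute each root as (root modulus)(cos θ_k + i sin θ_k) using full-precision intermediates, then round to 4 decimal places.
Roots: -1.8791 + 2.1286i, 1.8791 - 2.1286i


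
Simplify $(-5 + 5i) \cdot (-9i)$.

(a1*a2 - b1*b2) + (a1*b2 + b1*a2)i
= (0 - (-45)) + (45 + 0)i
= 45 + 45i


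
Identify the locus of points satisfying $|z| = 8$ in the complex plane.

|z| = 8 means sqrt(x^2 + y^2) = 8
This is a circle of radius 8 centered at the origin


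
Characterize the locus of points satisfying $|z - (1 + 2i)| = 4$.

|z - z0| = r describes a circle centered at z0 with radius r
Here z0 = 1 + 2i and r = 4
Locus: Circle centered at (1, 2) with radius 4


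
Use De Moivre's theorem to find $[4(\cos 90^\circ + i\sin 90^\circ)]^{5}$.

By De Moivre: z^n = r^n(cos(nθ) + i sin(nθ))
= 4^5(cos(5*90°) + i sin(5*90°))
= 1024(cos 90° + i sin 90°)
= 1024i


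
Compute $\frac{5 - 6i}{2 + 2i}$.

Multiply numerator and denominator by conjugate (2 - 2i):
= (5 - 6i)(2 - 2i) / (2^2 + 2^2)
= (-2 - 22i) / 8
Divide through by 2: (-1 - 11i) / 4
= -1/4 - (11/4)i


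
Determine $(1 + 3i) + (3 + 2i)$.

(1 + 3) + (3 + 2)i = 4 + 5i


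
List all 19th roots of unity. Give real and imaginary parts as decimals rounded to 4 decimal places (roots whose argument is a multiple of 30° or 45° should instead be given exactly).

ω_k = e^(2πik/19) = cos(2πk/19) + i sin(2πk/19) for k = 0, 1, ..., 18
Roots: 1, 0.9458 + 0.3247i, 0.7891 + 0.6142i, 0.5469 + 0.8372i, 0.2455 + 0.9694i, -0.0826 + 0.9966i, -0.4017 + 0.9158i, -0.6773 + 0.7357i, -0.8795 + 0.4759i, -0.9864 + 0.1646i, -0.9864 - 0.1646i, -0.8795 - 0.4759i, -0.6773 - 0.7357i, -0.4017 - 0.9158i, -0.0826 - 0.9966i, 0.2455 - 0.9694i, 0.5469 - 0.8372i, 0.7891 - 0.6142i, 0.9458 - 0.3247i


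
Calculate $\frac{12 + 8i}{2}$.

Divisor is real, so divide each part by 2:
= 6 + 4i


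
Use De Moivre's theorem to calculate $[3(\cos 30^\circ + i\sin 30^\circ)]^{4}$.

By De Moivre: z^n = r^n(cos(nθ) + i sin(nθ))
= 3^4(cos(4*30°) + i sin(4*30°))
= 81(cos 120° + i sin 120°)
= -81/2 + (81*sqrt(3)/2)i


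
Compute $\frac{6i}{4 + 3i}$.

Multiply numerator and denominator by conjugate (4 - 3i):
= (6i)(4 - 3i) / (4^2 + 3^2)
= (18 + 24i) / 25
= 18/25 + (24/25)i


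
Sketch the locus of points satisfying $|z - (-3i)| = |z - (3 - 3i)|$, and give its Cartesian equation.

|z - z1| = |z - z2| means z is equidistant from z1 and z2,
i.e. the perpendicular bisector of the segment from (0, -3) to (3, -3) (midpoint (3/2, -3)).
With z = x + yi, square both sides:
(x - 0)^2 + (y - (-3))^2 = (x - 3)^2 + (y - (-3))^2
The x^2 and y^2 terms cancel: 6x + 0y = 18 - 9 = 9
Simplify: x = 3/2
Locus: Perpendicular bisector of the segment from (0, -3) to (3, -3): the line x = 3/2


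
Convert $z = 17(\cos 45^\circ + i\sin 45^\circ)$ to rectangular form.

a = r cos θ = 17 * sqrt(2)/2 = 17*sqrt(2)/2
b = r sin θ = 17 * sqrt(2)/2 = 17*sqrt(2)/2
z = 17*sqrt(2)/2 + (17*sqrt(2)/2)i


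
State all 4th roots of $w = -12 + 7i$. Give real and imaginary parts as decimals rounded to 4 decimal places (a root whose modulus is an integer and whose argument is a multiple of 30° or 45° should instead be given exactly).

|w| = sqrt(193) ≈ 13.892444, arg(w) ≈ 149.743563°
Root modulus = sqrt(193)^(1/4) ≈ 1.930610
Root arguments: θ_k = (arg(w) + 360°k)/4 for k = 0, 1, ..., 3
Compute each root as (root modulus)(cos θ_k + i sin θ_k) using full-precision intermediates, then round to 4 decimal places.
Roots: 1.5330 + 1.1736i, -1.1736 + 1.5330i, -1.5330 - 1.1736i, 1.1736 - 1.5330i


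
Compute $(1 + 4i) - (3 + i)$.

(1 - 3) + (4 - 1)i = -2 + 3i


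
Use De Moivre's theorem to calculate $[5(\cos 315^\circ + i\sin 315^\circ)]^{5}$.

By De Moivre: z^n = r^n(cos(nθ) + i sin(nθ))
= 5^5(cos(5*315°) + i sin(5*315°))
= 3125(cos 135° + i sin 135°)
= -3125*sqrt(2)/2 + (3125*sqrt(2)/2)i


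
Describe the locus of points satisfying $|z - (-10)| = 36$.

|z - z0| = r describes a circle centered at z0 with radius r
Here z0 = -10 and r = 36
Locus: Circle centered at (-10, 0) with radius 36


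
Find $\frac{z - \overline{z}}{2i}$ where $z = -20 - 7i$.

z - conjugate(z) = 2bi
(z - conjugate(z))/(2i) = 2bi/(2i) = b = -7


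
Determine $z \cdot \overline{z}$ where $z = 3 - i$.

z * conjugate(z) = |z|^2 = a^2 + b^2
= 3^2 + (-1)^2 = 10


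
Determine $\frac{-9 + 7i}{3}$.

Divisor is real, so divide each part by 3:
= -3 + (7/3)i


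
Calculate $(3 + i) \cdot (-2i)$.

(a1*a2 - b1*b2) + (a1*b2 + b1*a2)i
= (0 - (-2)) + (-6 + 0)i
= 2 - 6i


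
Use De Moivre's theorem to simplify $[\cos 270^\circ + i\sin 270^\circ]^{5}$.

By De Moivre: z^n = r^n(cos(nθ) + i sin(nθ))
= 1^5(cos(5*270°) + i sin(5*270°))
= 1(cos 270° + i sin 270°)
= -i


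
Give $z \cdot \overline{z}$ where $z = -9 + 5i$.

z * conjugate(z) = |z|^2 = a^2 + b^2
= (-9)^2 + 5^2 = 106


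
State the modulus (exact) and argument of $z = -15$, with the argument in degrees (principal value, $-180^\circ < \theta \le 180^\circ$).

|z| = sqrt((-15)^2 + 0^2) = 15
b = 0 and a < 0, so z lies on the negative real axis: arg(z) = 180°


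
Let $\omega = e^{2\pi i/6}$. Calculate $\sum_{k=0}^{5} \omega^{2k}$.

Let ζ = ω^2 = e^(2πi·2/6). Since 6 ∤ 2, ζ ≠ 1.
Sum = Σ_{k=0}^{5} ζ^k = (ζ^6 - 1)/(ζ - 1) = (ω^{2·6} - 1)/(ζ - 1) = (1 - 1)/(ζ - 1) = 0


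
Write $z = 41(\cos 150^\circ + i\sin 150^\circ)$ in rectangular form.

a = r cos θ = 41 * -sqrt(3)/2 = -41*sqrt(3)/2
b = r sin θ = 41 * 1/2 = 41/2
z = -41*sqrt(3)/2 + (41/2)i


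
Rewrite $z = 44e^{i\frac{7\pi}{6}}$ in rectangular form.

a = r cos θ = 44 * -sqrt(3)/2 = -22*sqrt(3)
b = r sin θ = 44 * -1/2 = -22
z = -22*sqrt(3) - 22i


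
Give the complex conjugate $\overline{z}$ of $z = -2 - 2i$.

If z = a + bi, then conjugate(z) = a - bi
conjugate(-2 - 2i) = -2 + 2i


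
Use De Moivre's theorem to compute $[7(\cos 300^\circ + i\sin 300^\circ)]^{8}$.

By De Moivre: z^n = r^n(cos(nθ) + i sin(nθ))
= 7^8(cos(8*300°) + i sin(8*300°))
= 5764801(cos 240° + i sin 240°)
= -5764801/2 - (5764801*sqrt(3)/2)i


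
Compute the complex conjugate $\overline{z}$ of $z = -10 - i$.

If z = a + bi, then conjugate(z) = a - bi
conjugate(-10 - i) = -10 + i


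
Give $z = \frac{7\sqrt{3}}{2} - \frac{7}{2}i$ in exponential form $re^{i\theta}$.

r = |z| = sqrt((7*sqrt(3)/2)^2 + (-7/2)^2) = sqrt(147/4 + 49/4) = sqrt(49) = 7
θ = arctan(b/a) = arctan(-3.5/6.0622) (quadrant-adjusted) = -30° = -π/6
z = 7e^(-i*π/6)


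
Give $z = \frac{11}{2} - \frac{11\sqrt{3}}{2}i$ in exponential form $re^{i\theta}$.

r = |z| = sqrt((11/2)^2 + (-11*sqrt(3)/2)^2) = sqrt(121/4 + 363/4) = sqrt(121) = 11
θ = arctan(b/a) = arctan(-9.5263/5.5) (quadrant-adjusted) = -60° = -π/3
z = 11e^(-i*π/3)


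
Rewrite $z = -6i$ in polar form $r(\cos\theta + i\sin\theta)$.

r = |z| = sqrt(a^2 + b^2) = sqrt((0)^2 + (-6)^2) = sqrt(0 + 36) = sqrt(36) = 6
a = 0 and b < 0, so z lies on the negative imaginary axis: θ = 270°
z = 6(cos 270° + i sin 270°)


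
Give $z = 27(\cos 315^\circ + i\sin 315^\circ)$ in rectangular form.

a = r cos θ = 27 * sqrt(2)/2 = 27*sqrt(2)/2
b = r sin θ = 27 * -sqrt(2)/2 = -27*sqrt(2)/2
z = 27*sqrt(2)/2 - (27*sqrt(2)/2)i


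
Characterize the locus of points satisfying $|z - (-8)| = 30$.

|z - z0| = r describes a circle centered at z0 with radius r
Here z0 = -8 and r = 30
Locus: Circle centered at (-8, 0) with radius 30


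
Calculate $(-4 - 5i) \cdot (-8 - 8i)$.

(a1*a2 - b1*b2) + (a1*b2 + b1*a2)i
= (32 - 40) + (32 + 40)i
= -8 + 72i


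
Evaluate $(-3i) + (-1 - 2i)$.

(0 + (-1)) + (-3 + (-2))i = -1 - 5i


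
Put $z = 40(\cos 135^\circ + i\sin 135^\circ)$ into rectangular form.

a = r cos θ = 40 * -sqrt(2)/2 = -20*sqrt(2)
b = r sin θ = 40 * sqrt(2)/2 = 20*sqrt(2)
z = -20*sqrt(2) + 20*sqrt(2)i


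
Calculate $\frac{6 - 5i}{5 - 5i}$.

Multiply numerator and denominator by conjugate (5 + 5i):
= (6 - 5i)(5 + 5i) / (5^2 + (-5)^2)
= (55 + 5i) / 50
Divide through by 5: (11 + i) / 10
= 11/10 + (1/10)i


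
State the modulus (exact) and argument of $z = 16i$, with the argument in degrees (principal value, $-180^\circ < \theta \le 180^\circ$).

|z| = sqrt(0^2 + 16^2) = 16
a = 0 and b > 0, so z lies on the positive imaginary axis: arg(z) = 90°


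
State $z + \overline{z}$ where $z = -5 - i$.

z + conjugate(z) = (a + bi) + (a - bi) = 2a
= 2 * (-5) = -10


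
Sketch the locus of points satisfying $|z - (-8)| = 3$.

|z - z0| = r describes a circle centered at z0 with radius r
Here z0 = -8 and r = 3
Locus: Circle centered at (-8, 0) with radius 3


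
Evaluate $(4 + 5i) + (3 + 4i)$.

(4 + 3) + (5 + 4)i = 7 + 9i


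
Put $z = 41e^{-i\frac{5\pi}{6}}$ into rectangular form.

a = r cos θ = 41 * -sqrt(3)/2 = -41*sqrt(3)/2
b = r sin θ = 41 * -1/2 = -41/2
z = -41*sqrt(3)/2 - (41/2)i


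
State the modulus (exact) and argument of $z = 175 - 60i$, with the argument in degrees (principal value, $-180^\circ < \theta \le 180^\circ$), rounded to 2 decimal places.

|z| = sqrt(175^2 + (-60)^2) = 185
arg(z) = arctan(b/a) = arctan(-60/175) (quadrant-adjusted) = -18.92°


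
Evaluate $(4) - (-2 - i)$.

(4 - (-2)) + (0 - (-1))i = 6 + i


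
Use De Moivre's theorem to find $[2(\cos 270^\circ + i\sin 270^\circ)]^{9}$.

By De Moivre: z^n = r^n(cos(nθ) + i sin(nθ))
= 2^9(cos(9*270°) + i sin(9*270°))
= 512(cos 270° + i sin 270°)
= -512i


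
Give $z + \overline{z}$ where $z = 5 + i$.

z + conjugate(z) = (a + bi) + (a - bi) = 2a
= 2 * 5 = 10


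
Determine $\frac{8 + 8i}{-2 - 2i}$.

Multiply numerator and denominator by conjugate (-2 + 2i):
= (8 + 8i)(-2 + 2i) / ((-2)^2 + (-2)^2)
= (-32) / 8
= -4


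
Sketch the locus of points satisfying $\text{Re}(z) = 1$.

Re(z) = x where z = x + yi; the equation x = 1 is satisfied by all points with that x-coordinate
Locus: Vertical line x = 1


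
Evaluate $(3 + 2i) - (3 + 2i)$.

(3 - 3) + (2 - 2)i = 0


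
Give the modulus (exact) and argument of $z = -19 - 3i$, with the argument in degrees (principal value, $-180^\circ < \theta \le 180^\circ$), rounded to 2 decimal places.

|z| = sqrt((-19)^2 + (-3)^2) = sqrt(370)
arg(z) = arctan(b/a) = arctan(-3/-19) (quadrant-adjusted) = -171.03°


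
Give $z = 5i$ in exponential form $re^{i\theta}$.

r = |z| = sqrt((0)^2 + (5)^2) = sqrt(0 + 25) = sqrt(25) = 5
a = 0 and b > 0, so z lies on the positive imaginary axis: θ = 90° = π/2
z = 5e^(i*π/2)


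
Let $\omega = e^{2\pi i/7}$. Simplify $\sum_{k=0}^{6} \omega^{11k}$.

Let ζ = ω^11 = e^(2πi·11/7). Since 7 ∤ 11, ζ ≠ 1.
Sum = Σ_{k=0}^{6} ζ^k = (ζ^7 - 1)/(ζ - 1) = (ω^{11·7} - 1)/(ζ - 1) = (1 - 1)/(ζ - 1) = 0


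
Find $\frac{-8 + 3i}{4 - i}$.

Multiply numerator and denominator by conjugate (4 + i):
= (-8 + 3i)(4 + i) / (4^2 + (-1)^2)
= (-35 + 4i) / 17
= -35/17 + (4/17)i


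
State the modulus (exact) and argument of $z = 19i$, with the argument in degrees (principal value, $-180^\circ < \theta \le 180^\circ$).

|z| = sqrt(0^2 + 19^2) = 19
a = 0 and b > 0, so z lies on the positive imaginary axis: arg(z) = 90°


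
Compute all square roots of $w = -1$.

|w| = 1, arg(w) = 180°
Root modulus = 1^(1/2) = 1
Root arguments: θ_k = (180° + 360°k)/2 for k = 0, 1, ..., 1
Roots: i, -i


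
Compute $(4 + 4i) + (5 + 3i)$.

(4 + 5) + (4 + 3)i = 9 + 7i


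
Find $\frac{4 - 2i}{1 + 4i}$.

Multiply numerator and denominator by conjugate (1 - 4i):
= (4 - 2i)(1 - 4i) / (1^2 + 4^2)
= (-4 - 18i) / 17
= -4/17 - (18/17)i


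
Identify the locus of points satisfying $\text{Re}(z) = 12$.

Re(z) = x where z = x + yi; the equation x = 12 is satisfied by all points with that x-coordinate
Locus: Vertical line x = 12


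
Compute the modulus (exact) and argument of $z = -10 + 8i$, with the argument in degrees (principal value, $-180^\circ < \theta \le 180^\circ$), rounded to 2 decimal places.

|z| = sqrt((-10)^2 + 8^2) = sqrt(164)
arg(z) = arctan(b/a) = arctan(8/-10) (quadrant-adjusted) = 141.34°


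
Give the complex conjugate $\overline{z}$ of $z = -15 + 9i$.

If z = a + bi, then conjugate(z) = a - bi
conjugate(-15 + 9i) = -15 - 9i


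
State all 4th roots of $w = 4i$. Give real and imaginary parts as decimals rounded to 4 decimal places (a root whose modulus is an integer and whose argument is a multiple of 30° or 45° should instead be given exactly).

|w| = 4, arg(w) = 90°
Root modulus = 4^(1/4) ≈ 1.414214
Root arguments: θ_k = (90° + 360°k)/4 for k = 0, 1, ..., 3
Compute each root as (root modulus)(cos θ_k + i sin θ_k) using full-precision intermediates, then round to 4 decimal places.
Roots: 1.3066 + 0.5412i, -0.5412 + 1.3066i, -1.3066 - 0.5412i, 0.5412 - 1.3066i


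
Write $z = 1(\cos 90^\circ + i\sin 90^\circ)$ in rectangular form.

a = r cos θ = 1 * 0 = 0
b = r sin θ = 1 * 1 = 1
z = i


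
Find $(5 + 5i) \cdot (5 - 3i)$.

(a1*a2 - b1*b2) + (a1*b2 + b1*a2)i
= (25 - (-15)) + (-15 + 25)i
= 40 + 10i


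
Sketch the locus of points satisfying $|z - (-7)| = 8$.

|z - z0| = r describes a circle centered at z0 with radius r
Here z0 = -7 and r = 8
Locus: Circle centered at (-7, 0) with radius 8


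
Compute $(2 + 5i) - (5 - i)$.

(2 - 5) + (5 - (-1))i = -3 + 6i


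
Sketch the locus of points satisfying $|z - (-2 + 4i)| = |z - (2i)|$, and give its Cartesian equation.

|z - z1| = |z - z2| means z is equidistant from z1 and z2,
i.e. the perpendicular bisector of the segment from (-2, 4) to (0, 2) (midpoint (-1, 3)).
With z = x + yi, square both sides:
(x - (-2))^2 + (y - 4)^2 = (x - 0)^2 + (y - 2)^2
The x^2 and y^2 terms cancel: 4x + (-4)y = 4 - 20 = -16
Simplify: x - y = -4
Locus: Perpendicular bisector of the segment from (-2, 4) to (0, 2): the line x - y = -4


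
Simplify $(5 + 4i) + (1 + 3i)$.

(5 + 1) + (4 + 3)i = 6 + 7i


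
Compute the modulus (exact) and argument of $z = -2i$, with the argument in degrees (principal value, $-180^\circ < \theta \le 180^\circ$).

|z| = sqrt(0^2 + (-2)^2) = 2
a = 0 and b < 0, so z lies on the negative imaginary axis: arg(z) = -90°


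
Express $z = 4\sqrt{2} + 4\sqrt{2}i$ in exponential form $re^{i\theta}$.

r = |z| = sqrt((4*sqrt(2))^2 + (4*sqrt(2))^2) = sqrt(32 + 32) = sqrt(64) = 8
θ = arctan(b/a) = arctan(5.6569/5.6569) (quadrant-adjusted) = 45° = π/4
z = 8e^(i*π/4)


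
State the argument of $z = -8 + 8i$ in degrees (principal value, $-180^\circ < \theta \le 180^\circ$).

θ = arctan(b/a) = arctan(8/-8) (quadrant-adjusted) = 135°


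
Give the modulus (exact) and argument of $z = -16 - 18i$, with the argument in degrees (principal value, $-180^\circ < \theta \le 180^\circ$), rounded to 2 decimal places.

|z| = sqrt((-16)^2 + (-18)^2) = sqrt(580)
arg(z) = arctan(b/a) = arctan(-18/-16) (quadrant-adjusted) = -131.63°


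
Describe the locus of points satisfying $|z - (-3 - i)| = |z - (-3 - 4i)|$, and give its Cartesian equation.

|z - z1| = |z - z2| means z is equidistant from z1 and z2,
i.e. the perpendicular bisector of the segment from (-3, -1) to (-3, -4) (midpoint (-3, -5/2)).
With z = x + yi, square both sides:
(x - (-3))^2 + (y - (-1))^2 = (x - (-3))^2 + (y - (-4))^2
The x^2 and y^2 terms cancel: 0x + (-6)y = 25 - 10 = 15
Simplify: y = -5/2
Locus: Perpendicular bisector of the segment from (-3, -1) to (-3, -4): the line y = -5/2
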